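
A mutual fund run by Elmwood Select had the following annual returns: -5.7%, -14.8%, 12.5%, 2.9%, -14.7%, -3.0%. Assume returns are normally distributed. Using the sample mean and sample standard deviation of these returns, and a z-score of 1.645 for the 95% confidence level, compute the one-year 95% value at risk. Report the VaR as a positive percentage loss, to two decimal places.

21.13

Mean return r̄ = -22.80 / 6 = -3.8000%
Sample std dev = √[554.6400 / 5] = 10.5322%
VaR = −(r̄ − z·σ) = −(-3.8000 − 1.645 × 10.5322) = −(-21.1255) = 21.1255%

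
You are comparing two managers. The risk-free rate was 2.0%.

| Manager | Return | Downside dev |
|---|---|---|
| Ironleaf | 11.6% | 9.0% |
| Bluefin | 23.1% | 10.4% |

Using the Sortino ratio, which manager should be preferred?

Bluefin

Ironleaf: Sortino ratio = (11.6% − 2.0%) / 9.0% = 1.067
Bluefin: Sortino ratio = (23.1% − 2.0%) / 10.4% = 2.029
Highest: Bluefin (2.029).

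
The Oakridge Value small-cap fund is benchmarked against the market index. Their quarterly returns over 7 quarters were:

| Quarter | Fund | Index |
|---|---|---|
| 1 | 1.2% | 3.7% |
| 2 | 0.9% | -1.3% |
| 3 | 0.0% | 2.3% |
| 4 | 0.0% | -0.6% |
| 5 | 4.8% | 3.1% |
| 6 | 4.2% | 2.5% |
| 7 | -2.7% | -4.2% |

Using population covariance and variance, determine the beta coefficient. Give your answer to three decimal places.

r̄p = 1.2000%,  r̄m = 0.7857%
Cov = Σ(rp − r̄p)(rm − r̄m) / 7 = 4.7700
Var(rm) = Σ(rm − r̄m)² / 7 = 7.1727
β = Cov / Var = 4.7700 / 7.1727 = 0.6650

0.665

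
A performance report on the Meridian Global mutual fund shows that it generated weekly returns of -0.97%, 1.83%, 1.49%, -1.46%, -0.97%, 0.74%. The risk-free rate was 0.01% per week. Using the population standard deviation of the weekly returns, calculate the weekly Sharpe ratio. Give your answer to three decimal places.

Mean return r̄ = 0.660 / 6 = 0.1100%
Σ(r − r̄)² = (-0.97 − 0.1100)² + (1.83 − 0.1100)² + (1.49 − 0.1100)² + … = 10.0574
σ = √[10.0574 / 6] = 1.2947%
Sharpe = (r̄ − rf) / σ = (0.1100 − 0.01) / 1.2947 = 0.1000 / 1.2947 = 0.0772

0.077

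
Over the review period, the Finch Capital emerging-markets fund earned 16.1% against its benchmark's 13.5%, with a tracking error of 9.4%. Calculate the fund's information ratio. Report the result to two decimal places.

0.28

IR = (Rp − Rb) / TE = (16.1% − 13.5%) / 9.4% = 2.60% / 9.4% = 0.2766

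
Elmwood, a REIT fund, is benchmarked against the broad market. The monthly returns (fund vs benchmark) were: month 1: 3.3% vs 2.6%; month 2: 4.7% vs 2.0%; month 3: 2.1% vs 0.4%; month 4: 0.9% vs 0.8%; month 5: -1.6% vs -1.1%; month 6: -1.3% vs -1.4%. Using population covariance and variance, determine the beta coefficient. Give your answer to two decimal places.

r̄p = 1.3500%,  r̄m = 0.5500%
Cov = Σ(rp − r̄p)(rm − r̄m) / 6 = 3.1108
Var(rm) = Σ(rm − r̄m)² / 6 = 2.1525
β = Cov / Var = 3.1108 / 2.1525 = 1.4452

1.45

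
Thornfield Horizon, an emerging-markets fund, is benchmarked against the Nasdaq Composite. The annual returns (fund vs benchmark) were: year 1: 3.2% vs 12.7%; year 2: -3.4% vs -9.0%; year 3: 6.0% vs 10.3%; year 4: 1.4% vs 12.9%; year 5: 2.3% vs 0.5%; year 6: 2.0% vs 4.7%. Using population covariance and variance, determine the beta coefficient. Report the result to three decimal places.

r̄p = 1.9167%,  r̄m = 5.3500%
Cov = Σ(rp − r̄p)(rm − r̄m) / 6 = 16.6875
Var(rm) = Σ(rm − r̄m)² / 6 = 60.8992
β = Cov / Var = 16.6875 / 60.8992 = 0.2740

0.274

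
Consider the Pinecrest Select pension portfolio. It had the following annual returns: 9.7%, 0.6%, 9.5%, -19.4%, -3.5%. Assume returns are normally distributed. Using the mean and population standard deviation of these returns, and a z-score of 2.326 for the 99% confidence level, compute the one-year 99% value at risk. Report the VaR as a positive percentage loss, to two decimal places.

r̄ = (9.7 + 0.6 + 9.5 − 19.4 − 3.5) / 5 = -0.6200%
Population std dev = √[571.3880 / 5] = 10.6901%
VaR = −(r̄ − z·σ) = −(-0.6200 − 2.326 × 10.6901) = −(-25.4852) = 25.4852%

25.49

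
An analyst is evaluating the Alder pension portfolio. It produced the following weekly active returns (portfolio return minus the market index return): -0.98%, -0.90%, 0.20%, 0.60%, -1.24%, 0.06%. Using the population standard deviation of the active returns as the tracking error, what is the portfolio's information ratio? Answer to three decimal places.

-0.546

Mean return r̄ = -2.260 / 6 = -0.3767%
Σ(r − r̄)² = (-0.98 − (-0.3767))² + (-0.9 − (-0.3767))² + (0.2 − (-0.3767))² + … = 2.8603
σ = √[2.8603 / 6] = 0.6904%
IR = r̄ / tracking error = -0.3767 / 0.6904 = -0.5456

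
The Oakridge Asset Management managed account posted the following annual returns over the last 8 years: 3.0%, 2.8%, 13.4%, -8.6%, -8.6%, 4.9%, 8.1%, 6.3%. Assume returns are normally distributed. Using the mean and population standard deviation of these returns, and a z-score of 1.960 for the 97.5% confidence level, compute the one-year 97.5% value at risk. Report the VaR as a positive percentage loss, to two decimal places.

Mean return r̄ = 21.30 / 8 = 2.6625%
Population σ = √[Σ(r − r̄)² / 8] = √[416.9188 / 8] = √52.1149 = 7.2191%
VaR = −(r̄ − z·σ) = −(2.6625 − 1.960 × 7.2191) = −(-11.4869) = 11.4869%

11.49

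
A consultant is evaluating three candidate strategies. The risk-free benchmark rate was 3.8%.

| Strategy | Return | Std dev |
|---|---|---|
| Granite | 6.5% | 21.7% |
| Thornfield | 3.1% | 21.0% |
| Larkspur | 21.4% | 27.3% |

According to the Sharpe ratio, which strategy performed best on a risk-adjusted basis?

Larkspur

Granite: Sharpe ratio = (6.5% − 3.8%) / 21.7% = 0.124
Thornfield: Sharpe ratio = (3.1% − 3.8%) / 21.0% = -0.033
Larkspur: Sharpe ratio = (21.4% − 3.8%) / 27.3% = 0.645
Highest: Larkspur (0.645).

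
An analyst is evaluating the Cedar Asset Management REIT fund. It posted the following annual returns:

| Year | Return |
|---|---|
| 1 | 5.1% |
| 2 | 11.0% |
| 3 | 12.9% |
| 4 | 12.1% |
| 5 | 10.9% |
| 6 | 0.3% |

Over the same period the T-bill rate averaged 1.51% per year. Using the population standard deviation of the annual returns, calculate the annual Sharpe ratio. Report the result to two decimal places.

1.59

μ = (5.1 + 11 + 12.9 + 12.1 + 10.9 + 0.3) / 6 = 52.30 / 6 = 8.7167%
Population σ = √[Σ(r − μ)² / 6] = √[122.8483 / 6] = √20.4747 = 4.5249%
Sharpe = (μ − rf) / σ = (8.7167 − 1.51) / 4.5249 = 7.2067 / 4.5249 = 1.5927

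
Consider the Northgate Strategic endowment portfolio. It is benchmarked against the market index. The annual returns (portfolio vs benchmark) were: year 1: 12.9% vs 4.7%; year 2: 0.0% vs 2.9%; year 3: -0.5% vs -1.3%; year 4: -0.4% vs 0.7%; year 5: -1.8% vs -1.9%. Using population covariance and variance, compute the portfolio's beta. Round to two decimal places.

r̄p = 2.0400%,  r̄m = 1.0200%
Cov = Σ(rp − r̄p)(rm − r̄m) / 5 = 10.8032
Var(rm) = Σ(rm − r̄m)² / 5 = 6.2176
β = Cov / Var = 10.8032 / 6.2176 = 1.7375

1.74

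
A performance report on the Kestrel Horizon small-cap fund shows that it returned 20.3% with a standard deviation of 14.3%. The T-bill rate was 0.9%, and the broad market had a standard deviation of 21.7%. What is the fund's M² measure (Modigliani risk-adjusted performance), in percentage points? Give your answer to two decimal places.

Sharpe = (Rp − Rf) / σp = (20.3% − 0.9%) / 14.3% = 1.3566
M² = Rf + Sharpe × σm = 0.9% + 1.3566 × 21.7% = 30.3382%

30.34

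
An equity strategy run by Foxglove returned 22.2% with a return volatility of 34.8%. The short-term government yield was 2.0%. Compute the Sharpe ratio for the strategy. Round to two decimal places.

0.58

Sharpe = (Rp − Rf) / σp = (22.2% − 2.0%) / 34.8% = 20.20% / 34.8% = 0.5805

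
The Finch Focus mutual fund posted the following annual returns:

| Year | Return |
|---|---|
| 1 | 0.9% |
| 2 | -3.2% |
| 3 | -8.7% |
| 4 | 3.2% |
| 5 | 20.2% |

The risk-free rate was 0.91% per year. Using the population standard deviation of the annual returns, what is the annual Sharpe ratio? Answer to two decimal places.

μ = (0.9 − 3.2 − 8.7 + 3.2 + 20.2) / 5 = 2.4800%
Σ(r − μ)² = (0.9 − 2.4800)² + (-3.2 − 2.4800)² + (-8.7 − 2.4800)² + … = 474.2680
σ = √[474.2680 / 5] = 9.7393%
Sharpe = (μ − rf) / σ = (2.4800 − 0.91) / 9.7393 = 1.5700 / 9.7393 = 0.1612

0.16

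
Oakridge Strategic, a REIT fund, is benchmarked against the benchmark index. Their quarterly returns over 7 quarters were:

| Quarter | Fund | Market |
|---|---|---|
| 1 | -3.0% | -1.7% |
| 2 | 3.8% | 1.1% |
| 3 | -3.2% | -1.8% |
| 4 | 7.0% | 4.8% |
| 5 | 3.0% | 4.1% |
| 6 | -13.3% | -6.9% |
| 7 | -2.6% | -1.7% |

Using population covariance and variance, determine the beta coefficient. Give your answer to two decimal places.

1.59

r̄p = -1.1857%,  r̄m = -0.3000%
Cov = Σ(rp − r̄p)(rm − r̄m) / 7 = 22.0914
Var(rm) = Σ(rm − r̄m)² / 7 = 13.8657
β = Cov / Var = 22.0914 / 13.8657 = 1.5932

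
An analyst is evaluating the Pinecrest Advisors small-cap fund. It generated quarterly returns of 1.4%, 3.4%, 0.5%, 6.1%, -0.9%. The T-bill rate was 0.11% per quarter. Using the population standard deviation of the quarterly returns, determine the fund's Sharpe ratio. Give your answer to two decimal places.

0.82

Mean return r̄ = 10.50 / 5 = 2.1000%
Σ(r − r̄)² = (1.4 − 2.1000)² + (3.4 − 2.1000)² + (0.5 − 2.1000)² + … = 29.7400
population σ = √(29.7400 / 5) = √5.9480 = 2.4389%
Sharpe = (r̄ − rf) / σ = (2.1000 − 0.11) / 2.4389 = 1.9900 / 2.4389 = 0.8159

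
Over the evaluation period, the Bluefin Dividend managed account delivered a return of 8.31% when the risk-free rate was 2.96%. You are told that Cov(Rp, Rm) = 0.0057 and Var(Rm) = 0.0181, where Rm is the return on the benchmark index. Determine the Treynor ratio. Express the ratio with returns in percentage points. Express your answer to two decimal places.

β = Cov / Var = 0.0057 / 0.0181 = 0.3149
Treynor = (Rp − Rf) / β = (8.31% − 2.96%) / 0.3149 = 5.35 / 0.3149 = 16.9895

16.99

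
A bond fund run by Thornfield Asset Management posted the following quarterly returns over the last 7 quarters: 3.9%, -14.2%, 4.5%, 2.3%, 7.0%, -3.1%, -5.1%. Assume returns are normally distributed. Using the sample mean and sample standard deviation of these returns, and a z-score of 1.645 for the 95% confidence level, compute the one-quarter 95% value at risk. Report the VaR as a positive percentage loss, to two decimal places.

Mean return r̄ = -4.70 / 7 = -0.6714%
Σ(r − r̄)² = (3.9 − (-0.6714))² + (-14.2 − (-0.6714))² + (4.5 − (-0.6714))² + … = 323.8543
sample σ = √(323.8543 / 6) = √53.9757 = 7.3468%
VaR = −(r̄ − z·σ) = −(-0.6714 − 1.645 × 7.3468) = −(-12.7569) = 12.7569%

12.76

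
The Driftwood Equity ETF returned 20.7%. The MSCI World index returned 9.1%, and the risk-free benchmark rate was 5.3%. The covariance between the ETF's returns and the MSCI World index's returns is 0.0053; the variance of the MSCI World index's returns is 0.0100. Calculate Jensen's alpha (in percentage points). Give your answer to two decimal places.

β = Cov / Var = 0.0053 / 0.0100 = 0.5300
E[R] = Rf + β(Rm − Rf) = 5.3% + 0.5300 × (9.1% − 5.3%) = 7.3140%
α = Rp − E[R] = 20.7% − 7.3140% = 13.3860

13.39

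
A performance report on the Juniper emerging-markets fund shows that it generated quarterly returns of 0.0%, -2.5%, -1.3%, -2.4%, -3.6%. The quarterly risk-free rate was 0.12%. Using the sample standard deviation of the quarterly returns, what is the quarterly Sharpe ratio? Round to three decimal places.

-1.524

r̄ = (0 − 2.5 − 1.3 − 2.4 − 3.6) / 5 = -9.80 / 5 = -1.9600%
Sample σ = √[Σ(r − r̄)² / 4] = √[7.4520 / 4] = √1.8630 = 1.3649%
Sharpe = (r̄ − rf) / σ = (-1.9600 − 0.12) / 1.3649 = -2.0800 / 1.3649 = -1.5239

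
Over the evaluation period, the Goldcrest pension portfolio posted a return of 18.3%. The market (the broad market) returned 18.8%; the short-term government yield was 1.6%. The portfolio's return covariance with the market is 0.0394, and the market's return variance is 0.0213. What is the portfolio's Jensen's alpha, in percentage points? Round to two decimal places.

β = Cov / Var = 0.0394 / 0.0213 = 1.8498
E[R] = Rf + β(Rm − Rf) = 1.6% + 1.8498 × (18.8% − 1.6%) = 33.4166%
α = Rp − E[R] = 18.3% − 33.4166% = -15.1166

-15.12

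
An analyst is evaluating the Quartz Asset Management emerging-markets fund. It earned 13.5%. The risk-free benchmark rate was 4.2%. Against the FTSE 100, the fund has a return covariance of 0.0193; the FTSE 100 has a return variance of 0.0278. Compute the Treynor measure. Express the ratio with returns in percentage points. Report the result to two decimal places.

β = Cov / Var = 0.0193 / 0.0278 = 0.6942
Treynor = (Rp − Rf) / β = (13.5% − 4.2%) / 0.6942 = 9.30 / 0.6942 = 13.3967

13.40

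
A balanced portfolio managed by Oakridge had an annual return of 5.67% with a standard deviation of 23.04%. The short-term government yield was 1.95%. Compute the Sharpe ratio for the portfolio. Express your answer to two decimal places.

Sharpe = (Rp − Rf) / σp = (5.67% − 1.95%) / 23.04% = 3.72% / 23.04% = 0.1615

0.16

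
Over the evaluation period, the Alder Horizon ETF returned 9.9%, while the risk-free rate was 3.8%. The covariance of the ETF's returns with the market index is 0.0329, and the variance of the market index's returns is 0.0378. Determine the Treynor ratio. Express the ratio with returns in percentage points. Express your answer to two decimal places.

7.01

β = Cov / Var = 0.0329 / 0.0378 = 0.8704
Treynor = (Rp − Rf) / β = (9.9% − 3.8%) / 0.8704 = 6.10 / 0.8704 = 7.0083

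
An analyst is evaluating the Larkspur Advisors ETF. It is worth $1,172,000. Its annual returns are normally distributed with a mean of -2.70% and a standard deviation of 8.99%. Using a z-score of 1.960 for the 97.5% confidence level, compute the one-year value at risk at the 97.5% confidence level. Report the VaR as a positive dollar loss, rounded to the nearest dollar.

$238,155

Return at the 97.5% tail: μ − z·σ = -2.70% − 1.960 × 8.99% = -2.7 − 17.6204 = -20.3204%
VaR = −(-20.3204%) × $1,172,000 = 20.3204% × $1,172,000 = $238,155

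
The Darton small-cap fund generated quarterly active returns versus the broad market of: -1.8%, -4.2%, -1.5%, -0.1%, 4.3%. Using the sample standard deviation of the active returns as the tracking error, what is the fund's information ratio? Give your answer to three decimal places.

-0.210

r̄ = (-1.8 − 4.2 − 1.5 − 0.1 + 4.3) / 5 = -0.6600%
Sample σ = √[Σ(r − r̄)² / 4] = √[39.4520 / 4] = √9.8630 = 3.1405%
IR = r̄ / tracking error = -0.6600 / 3.1405 = -0.2102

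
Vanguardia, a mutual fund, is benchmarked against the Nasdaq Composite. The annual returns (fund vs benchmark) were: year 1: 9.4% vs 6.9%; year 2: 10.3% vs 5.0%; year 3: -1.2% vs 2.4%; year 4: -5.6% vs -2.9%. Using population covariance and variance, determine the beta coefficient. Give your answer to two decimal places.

r̄p = 3.2250%,  r̄m = 2.8500%
Cov = Σ(rp − r̄p)(rm − r̄m) / 4 = 23.2388
Var(rm) = Σ(rm − r̄m)² / 4 = 13.5725
β = Cov / Var = 23.2388 / 13.5725 = 1.7122

1.71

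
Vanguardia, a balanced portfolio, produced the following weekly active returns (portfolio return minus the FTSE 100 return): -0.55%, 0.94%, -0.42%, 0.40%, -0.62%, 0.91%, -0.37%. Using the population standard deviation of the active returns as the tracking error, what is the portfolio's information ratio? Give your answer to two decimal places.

Mean return r̄ = 0.290 / 7 = 0.0414%
Population std dev = √[2.8599 / 7] = 0.6392%
IR = r̄ / tracking error = 0.0414 / 0.6392 = 0.0648

0.06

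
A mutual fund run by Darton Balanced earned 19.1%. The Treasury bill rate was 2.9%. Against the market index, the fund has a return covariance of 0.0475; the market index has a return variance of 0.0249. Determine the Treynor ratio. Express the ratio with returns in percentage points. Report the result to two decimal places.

β = Cov / Var = 0.0475 / 0.0249 = 1.9076
Treynor = (Rp − Rf) / β = (19.1% − 2.9%) / 1.9076 = 16.20 / 1.9076 = 8.4923

8.49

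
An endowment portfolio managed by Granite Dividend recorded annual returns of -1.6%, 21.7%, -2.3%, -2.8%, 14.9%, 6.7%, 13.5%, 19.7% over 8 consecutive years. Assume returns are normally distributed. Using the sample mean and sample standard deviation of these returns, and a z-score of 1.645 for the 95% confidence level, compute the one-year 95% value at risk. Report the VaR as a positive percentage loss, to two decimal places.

7.90

μ = (-1.6 + 21.7 − 2.3 − 2.8 + 14.9 + 6.7 + 13.5 + 19.7) / 8 = 69.80 / 8 = 8.7250%
Σ(r − μ)² = 714.8150; sample σ = √(714.8150/7) = 10.1053%
VaR = −(μ − z·σ) = −(8.7250 − 1.645 × 10.1053) = −(-7.8982) = 7.8982%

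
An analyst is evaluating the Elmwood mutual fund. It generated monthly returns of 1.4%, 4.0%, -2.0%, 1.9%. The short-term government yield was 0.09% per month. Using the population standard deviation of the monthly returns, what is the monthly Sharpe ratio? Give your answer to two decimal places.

r̄ = (1.4 + 4 − 2 + 1.9) / 4 = 1.3250%
Σ(r − r̄)² = (1.4 − 1.3250)² + (4 − 1.3250)² + … = 18.5475
population σ = √(18.5475 / 4) = √4.6369 = 2.1533%
Sharpe = (r̄ − rf) / σ = (1.3250 − 0.09) / 2.1533 = 1.2350 / 2.1533 = 0.5735

0.57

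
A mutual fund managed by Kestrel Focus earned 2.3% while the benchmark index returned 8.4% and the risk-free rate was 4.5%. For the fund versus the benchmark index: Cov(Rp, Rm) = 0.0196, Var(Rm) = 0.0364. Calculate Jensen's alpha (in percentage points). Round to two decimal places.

β = Cov / Var = 0.0196 / 0.0364 = 0.5385
E[R] = Rf + β(Rm − Rf) = 4.5% + 0.5385 × (8.4% − 4.5%) = 6.6002%
α = Rp − E[R] = 2.3% − 6.6002% = -4.3002

-4.30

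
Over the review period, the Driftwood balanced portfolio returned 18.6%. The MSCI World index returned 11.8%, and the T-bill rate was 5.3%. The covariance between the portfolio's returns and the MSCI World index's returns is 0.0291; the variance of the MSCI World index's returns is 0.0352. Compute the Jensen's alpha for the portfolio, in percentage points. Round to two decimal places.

β = Cov / Var = 0.0291 / 0.0352 = 0.8267
E[R] = Rf + β(Rm − Rf) = 5.3% + 0.8267 × (11.8% − 5.3%) = 10.6736%
α = Rp − E[R] = 18.6% − 10.6736% = 7.9264

7.93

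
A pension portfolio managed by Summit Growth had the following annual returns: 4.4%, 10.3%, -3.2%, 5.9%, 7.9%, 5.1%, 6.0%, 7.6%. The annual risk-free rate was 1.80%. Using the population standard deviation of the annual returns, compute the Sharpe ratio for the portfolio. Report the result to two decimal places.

0.99

Mean return r̄ = 44.00 / 8 = 5.5000%
Σ(r − r̄)² = (4.4 − 5.5000)² + (10.3 − 5.5000)² + (-3.2 − 5.5000)² + … = 110.6800
σ = √[110.6800 / 8] = 3.7195%
Sharpe = (r̄ − rf) / σ = (5.5000 − 1.8) / 3.7195 = 3.7000 / 3.7195 = 0.9948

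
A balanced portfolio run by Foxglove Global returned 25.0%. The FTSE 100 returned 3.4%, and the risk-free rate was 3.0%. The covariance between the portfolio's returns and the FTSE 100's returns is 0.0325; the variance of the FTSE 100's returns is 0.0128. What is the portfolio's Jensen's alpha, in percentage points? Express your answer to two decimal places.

20.98

β = Cov / Var = 0.0325 / 0.0128 = 2.5391
E[R] = Rf + β(Rm − Rf) = 3.0% + 2.5391 × (3.4% − 3.0%) = 4.0156%
α = Rp − E[R] = 25.0% − 4.0156% = 20.9844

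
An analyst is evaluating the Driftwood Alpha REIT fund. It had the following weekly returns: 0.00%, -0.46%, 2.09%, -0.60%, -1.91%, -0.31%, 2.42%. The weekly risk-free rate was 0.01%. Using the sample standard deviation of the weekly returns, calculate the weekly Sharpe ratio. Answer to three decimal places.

Mean return μ = 1.230 / 7 = 0.1757%
Sample σ = √[Σ(r − μ)² / 6] = √[14.3242 / 6] = √2.3874 = 1.5451%
Sharpe = (μ − rf) / σ = (0.1757 − 0.01) / 1.5451 = 0.1657 / 1.5451 = 0.1072

0.107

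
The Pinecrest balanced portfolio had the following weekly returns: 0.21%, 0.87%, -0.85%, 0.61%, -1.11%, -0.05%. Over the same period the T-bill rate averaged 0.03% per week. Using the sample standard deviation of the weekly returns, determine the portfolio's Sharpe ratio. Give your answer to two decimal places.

r̄ = (0.21 + 0.87 − 0.85 + 0.61 − 1.11 − 0.05) / 6 = -0.0533%
Sample std dev = √[3.1131 / 5] = 0.7891%
Sharpe = (r̄ − rf) / σ = (-0.0533 − 0.03) / 0.7891 = -0.0833 / 0.7891 = -0.1056

-0.11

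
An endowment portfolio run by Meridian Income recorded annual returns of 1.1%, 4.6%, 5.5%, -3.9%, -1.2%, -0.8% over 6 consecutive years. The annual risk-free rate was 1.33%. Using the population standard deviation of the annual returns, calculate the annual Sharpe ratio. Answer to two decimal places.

μ = (1.1 + 4.6 + 5.5 − 3.9 − 1.2 − 0.8) / 6 = 5.30 / 6 = 0.8833%
Σ(r − μ)² = (1.1 − 0.8833)² + (4.6 − 0.8833)² + (5.5 − 0.8833)² + … = 65.2283
population σ = √(65.2283 / 6) = √10.8714 = 3.2972%
Sharpe = (μ − rf) / σ = (0.8833 − 1.33) / 3.2972 = -0.4467 / 3.2972 = -0.1355

-0.14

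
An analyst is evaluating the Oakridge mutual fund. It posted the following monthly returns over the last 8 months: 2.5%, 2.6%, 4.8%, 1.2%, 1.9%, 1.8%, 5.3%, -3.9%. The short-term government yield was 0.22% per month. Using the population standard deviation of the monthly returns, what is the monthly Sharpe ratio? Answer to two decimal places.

μ = (2.5 + 2.6 + 4.8 + 1.2 + 1.9 + 1.8 + 5.3 − 3.9) / 8 = 16.20 / 8 = 2.0250%
Σ(r − μ)² = (2.5 − 2.0250)² + (2.6 − 2.0250)² + (4.8 − 2.0250)² + … = 54.8350
σ = √[54.8350 / 8] = 2.6181%
Sharpe = (μ − rf) / σ = (2.0250 − 0.22) / 2.6181 = 1.8050 / 2.6181 = 0.6894

0.69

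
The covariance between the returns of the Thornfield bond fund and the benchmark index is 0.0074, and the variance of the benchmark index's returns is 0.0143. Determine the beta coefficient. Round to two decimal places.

β = Cov(Rp, Rm) / Var(Rm) = 0.0074 / 0.0143 = 0.5175

0.52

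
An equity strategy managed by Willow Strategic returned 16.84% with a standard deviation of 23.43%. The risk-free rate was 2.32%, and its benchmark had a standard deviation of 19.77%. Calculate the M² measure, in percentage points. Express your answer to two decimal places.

Sharpe = (Rp − Rf) / σp = (16.84% − 2.32%) / 23.43% = 0.6197
M² = Rf + Sharpe × σm = 2.32% + 0.6197 × 19.77% = 14.5715%

14.57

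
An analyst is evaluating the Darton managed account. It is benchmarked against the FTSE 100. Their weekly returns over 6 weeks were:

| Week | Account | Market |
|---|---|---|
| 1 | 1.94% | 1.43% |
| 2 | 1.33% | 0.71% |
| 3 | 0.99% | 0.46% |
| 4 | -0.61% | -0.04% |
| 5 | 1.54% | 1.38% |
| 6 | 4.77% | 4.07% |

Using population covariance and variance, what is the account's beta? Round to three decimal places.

r̄p = 1.6600%,  r̄m = 1.3350%
Cov = Σ(rp − r̄p)(rm − r̄m) / 6 = 2.0735
Var(rm) = Σ(rm − r̄m)² / 6 = 1.7564
β = Cov / Var = 2.0735 / 1.7564 = 1.1805

1.181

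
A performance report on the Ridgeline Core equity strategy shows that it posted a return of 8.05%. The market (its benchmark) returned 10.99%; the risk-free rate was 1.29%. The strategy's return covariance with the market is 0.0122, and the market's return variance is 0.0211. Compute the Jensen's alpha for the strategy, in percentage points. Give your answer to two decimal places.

1.15

β = Cov / Var = 0.0122 / 0.0211 = 0.5782
E[R] = Rf + β(Rm − Rf) = 1.29% + 0.5782 × (10.99% − 1.29%) = 6.8985%
α = Rp − E[R] = 8.05% − 6.8985% = 1.1515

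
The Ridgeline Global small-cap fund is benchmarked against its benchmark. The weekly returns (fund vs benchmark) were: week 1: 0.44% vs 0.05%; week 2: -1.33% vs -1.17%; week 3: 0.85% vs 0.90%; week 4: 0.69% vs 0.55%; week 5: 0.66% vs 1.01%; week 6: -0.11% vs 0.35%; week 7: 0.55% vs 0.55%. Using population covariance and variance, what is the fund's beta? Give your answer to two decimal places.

r̄p = 0.2500%,  r̄m = 0.3200%
Cov = Σ(rp − r̄p)(rm − r̄m) / 7 = 0.4419
Var(rm) = Σ(rm − r̄m)² / 7 = 0.4589
β = Cov / Var = 0.4419 / 0.4589 = 0.9630

0.96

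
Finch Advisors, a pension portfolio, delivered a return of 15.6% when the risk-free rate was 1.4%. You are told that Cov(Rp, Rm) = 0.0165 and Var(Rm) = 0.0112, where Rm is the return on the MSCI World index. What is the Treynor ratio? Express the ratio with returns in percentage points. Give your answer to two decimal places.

9.64

β = Cov / Var = 0.0165 / 0.0112 = 1.4732
Treynor = (Rp − Rf) / β = (15.6% − 1.4%) / 1.4732 = 14.20 / 1.4732 = 9.6389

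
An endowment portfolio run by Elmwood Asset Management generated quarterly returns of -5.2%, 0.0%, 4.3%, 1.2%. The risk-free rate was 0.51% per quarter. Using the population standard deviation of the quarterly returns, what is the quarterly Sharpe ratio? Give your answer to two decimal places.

Mean return μ = 0.30 / 4 = 0.0750%
Σ(r − μ)² = 46.9475; population σ = √(46.9475/4) = 3.4259%
Sharpe = (μ − rf) / σ = (0.0750 − 0.51) / 3.4259 = -0.4350 / 3.4259 = -0.1270

-0.13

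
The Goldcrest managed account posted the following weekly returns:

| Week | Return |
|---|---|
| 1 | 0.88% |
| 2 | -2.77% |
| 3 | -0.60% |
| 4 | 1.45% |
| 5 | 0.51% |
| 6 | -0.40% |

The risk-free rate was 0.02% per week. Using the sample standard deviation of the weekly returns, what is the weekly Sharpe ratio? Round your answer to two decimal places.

-0.12

r̄ = (0.88 − 2.77 − 0.6 + 1.45 + 0.51 − 0.4) / 6 = -0.1550%
Sample σ = √[Σ(r − r̄)² / 5] = √[11.1858 / 5] = √2.2372 = 1.4957%
Sharpe = (r̄ − rf) / σ = (-0.1550 − 0.02) / 1.4957 = -0.1750 / 1.4957 = -0.1170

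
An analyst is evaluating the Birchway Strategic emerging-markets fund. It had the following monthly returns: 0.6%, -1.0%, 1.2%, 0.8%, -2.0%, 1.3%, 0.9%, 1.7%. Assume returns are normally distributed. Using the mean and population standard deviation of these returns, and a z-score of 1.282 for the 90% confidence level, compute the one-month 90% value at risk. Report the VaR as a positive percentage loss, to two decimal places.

1.09

μ = (0.6 − 1 + 1.2 + 0.8 − 2 + 1.3 + 0.9 + 1.7) / 8 = 3.50 / 8 = 0.4375%
Σ(r − μ)² = (0.6 − 0.4375)² + (-1 − 0.4375)² + (1.2 − 0.4375)² + … = 11.2988
population σ = √(11.2988 / 8) = √1.4124 = 1.1884%
VaR = −(μ − z·σ) = −(0.4375 − 1.282 × 1.1884) = −(-1.0860) = 1.0860%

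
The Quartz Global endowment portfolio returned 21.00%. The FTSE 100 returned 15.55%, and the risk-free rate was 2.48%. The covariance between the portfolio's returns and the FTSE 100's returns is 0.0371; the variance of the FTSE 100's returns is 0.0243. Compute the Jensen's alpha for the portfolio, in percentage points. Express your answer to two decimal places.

-1.43

β = Cov / Var = 0.0371 / 0.0243 = 1.5267
E[R] = Rf + β(Rm − Rf) = 2.48% + 1.5267 × (15.55% − 2.48%) = 22.4340%
α = Rp − E[R] = 21.00% − 22.4340% = -1.4340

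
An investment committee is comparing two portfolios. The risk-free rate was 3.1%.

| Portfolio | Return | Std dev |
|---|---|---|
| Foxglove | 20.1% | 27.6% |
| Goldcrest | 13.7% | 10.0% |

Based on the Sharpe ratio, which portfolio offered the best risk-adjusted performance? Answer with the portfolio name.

Goldcrest

Foxglove: Sharpe ratio = (20.1% − 3.1%) / 27.6% = 0.616
Goldcrest: Sharpe ratio = (13.7% − 3.1%) / 10.0% = 1.060
Highest: Goldcrest (1.060).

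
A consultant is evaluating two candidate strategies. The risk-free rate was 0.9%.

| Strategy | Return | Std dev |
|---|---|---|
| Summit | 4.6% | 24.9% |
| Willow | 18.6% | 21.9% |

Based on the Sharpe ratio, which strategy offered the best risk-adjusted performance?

Summit: Sharpe ratio = (4.6% − 0.9%) / 24.9% = 0.149
Willow: Sharpe ratio = (18.6% − 0.9%) / 21.9% = 0.808
Highest: Willow (0.808).

Willow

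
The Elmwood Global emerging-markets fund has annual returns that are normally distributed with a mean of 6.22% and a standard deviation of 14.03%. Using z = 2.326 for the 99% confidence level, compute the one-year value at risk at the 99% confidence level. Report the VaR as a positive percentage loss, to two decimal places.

26.41

VaR (as % loss) = −(μ − z·σ) = −(6.22% − 2.326 × 14.03%) = −(-26.41378%) = 26.41378%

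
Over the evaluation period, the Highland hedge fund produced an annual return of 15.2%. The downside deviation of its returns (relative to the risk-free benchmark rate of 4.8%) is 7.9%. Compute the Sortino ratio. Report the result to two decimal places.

Sortino = (Rp − Rf) / σd = (15.2% − 4.8%) / 7.9% = 10.40% / 7.9% = 1.3165

1.32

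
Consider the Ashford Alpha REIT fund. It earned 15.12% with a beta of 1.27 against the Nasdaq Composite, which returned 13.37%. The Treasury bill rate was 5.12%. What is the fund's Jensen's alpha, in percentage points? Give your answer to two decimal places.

-0.48

CAPM expected return = Rf + β(Rm − Rf) = 5.12% + 1.27 × (13.37% − 5.12%) = 5.12 + 1.27 × 8.25 = 15.5975%
Jensen's α = Rp − E[R] = 15.12% − 15.5975% = -0.4775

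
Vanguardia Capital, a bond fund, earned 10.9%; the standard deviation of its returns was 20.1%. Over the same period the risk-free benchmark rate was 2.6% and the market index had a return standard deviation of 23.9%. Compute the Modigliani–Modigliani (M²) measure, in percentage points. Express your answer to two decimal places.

12.47

Sharpe = (Rp − Rf) / σp = (10.9% − 2.6%) / 20.1% = 0.4129
M² = Rf + Sharpe × σm = 2.6% + 0.4129 × 23.9% = 12.4683%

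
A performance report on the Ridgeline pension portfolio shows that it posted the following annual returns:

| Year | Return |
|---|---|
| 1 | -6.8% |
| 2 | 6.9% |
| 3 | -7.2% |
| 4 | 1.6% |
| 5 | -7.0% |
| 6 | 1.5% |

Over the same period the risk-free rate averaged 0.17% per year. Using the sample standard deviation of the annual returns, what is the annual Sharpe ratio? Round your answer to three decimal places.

μ = (-6.8 + 6.9 − 7.2 + 1.6 − 7 + 1.5) / 6 = -11.00 / 6 = -1.8333%
Sample std dev = √[179.3333 / 5] = 5.9889%
Sharpe = (μ − rf) / σ = (-1.8333 − 0.17) / 5.9889 = -2.0033 / 5.9889 = -0.3345

-0.335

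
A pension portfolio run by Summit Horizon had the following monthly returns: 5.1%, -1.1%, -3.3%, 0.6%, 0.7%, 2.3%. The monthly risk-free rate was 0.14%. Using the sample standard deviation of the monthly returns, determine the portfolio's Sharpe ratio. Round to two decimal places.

r̄ = (5.1 − 1.1 − 3.3 + 0.6 + 0.7 + 2.3) / 6 = 4.30 / 6 = 0.7167%
Σ(r − r̄)² = (5.1 − 0.7167)² + (-1.1 − 0.7167)² + (-3.3 − 0.7167)² + … = 41.1683
σ = √[41.1683 / 5] = 2.8694%
Sharpe = (r̄ − rf) / σ = (0.7167 − 0.14) / 2.8694 = 0.5767 / 2.8694 = 0.2010

0.20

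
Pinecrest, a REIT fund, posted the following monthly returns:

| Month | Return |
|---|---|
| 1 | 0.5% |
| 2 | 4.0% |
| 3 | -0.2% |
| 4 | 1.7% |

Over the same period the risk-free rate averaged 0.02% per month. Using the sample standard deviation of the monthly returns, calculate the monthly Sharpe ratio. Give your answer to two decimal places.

0.80

r̄ = (0.5 + 4 − 0.2 + 1.7) / 4 = 6.00 / 4 = 1.5000%
Sample std dev = √[10.1800 / 3] = 1.8421%
Sharpe = (r̄ − rf) / σ = (1.5000 − 0.02) / 1.8421 = 1.4800 / 1.8421 = 0.8034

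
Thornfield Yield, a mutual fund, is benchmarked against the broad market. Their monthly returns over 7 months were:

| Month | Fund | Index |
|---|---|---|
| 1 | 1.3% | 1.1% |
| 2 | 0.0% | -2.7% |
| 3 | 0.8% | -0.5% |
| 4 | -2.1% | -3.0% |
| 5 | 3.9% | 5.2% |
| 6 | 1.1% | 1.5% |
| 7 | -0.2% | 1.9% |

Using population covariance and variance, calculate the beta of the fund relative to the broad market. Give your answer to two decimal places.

r̄p = 0.6857%,  r̄m = 0.5000%
Cov = Σ(rp − r̄p)(rm − r̄m) / 7 = 3.7829
Var(rm) = Σ(rm − r̄m)² / 7 = 6.9857
β = Cov / Var = 3.7829 / 6.9857 = 0.5415

0.54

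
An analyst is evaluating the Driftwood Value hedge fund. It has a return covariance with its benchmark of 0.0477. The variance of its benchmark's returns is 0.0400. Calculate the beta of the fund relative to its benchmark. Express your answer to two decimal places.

β = Cov(Rp, Rm) / Var(Rm) = 0.0477 / 0.0400 = 1.1925

1.19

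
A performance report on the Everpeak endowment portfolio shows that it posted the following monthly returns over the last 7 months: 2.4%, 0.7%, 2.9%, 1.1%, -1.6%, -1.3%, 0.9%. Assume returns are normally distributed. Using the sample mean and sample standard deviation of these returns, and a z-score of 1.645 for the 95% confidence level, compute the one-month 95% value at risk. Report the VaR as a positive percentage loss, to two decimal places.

r̄ = (2.4 + 0.7 + 2.9 + 1.1 − 1.6 − 1.3 + 0.9) / 7 = 5.10 / 7 = 0.7286%
Sample σ = √[Σ(r − r̄)² / 6] = √[17.2143 / 6] = √2.8691 = 1.6938%
VaR = −(r̄ − z·σ) = −(0.7286 − 1.645 × 1.6938) = −(-2.0577) = 2.0577%

2.06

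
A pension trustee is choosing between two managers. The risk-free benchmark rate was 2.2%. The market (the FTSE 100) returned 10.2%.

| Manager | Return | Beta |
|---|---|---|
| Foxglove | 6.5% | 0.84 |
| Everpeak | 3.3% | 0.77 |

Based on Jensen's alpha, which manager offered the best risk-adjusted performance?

Foxglove

Foxglove: α = 6.5% − [2.2% + 0.84 × (10.2% − 2.2%)] = -2.420
Everpeak: α = 3.3% − [2.2% + 0.77 × (10.2% − 2.2%)] = -5.060
Highest: Foxglove (-2.420).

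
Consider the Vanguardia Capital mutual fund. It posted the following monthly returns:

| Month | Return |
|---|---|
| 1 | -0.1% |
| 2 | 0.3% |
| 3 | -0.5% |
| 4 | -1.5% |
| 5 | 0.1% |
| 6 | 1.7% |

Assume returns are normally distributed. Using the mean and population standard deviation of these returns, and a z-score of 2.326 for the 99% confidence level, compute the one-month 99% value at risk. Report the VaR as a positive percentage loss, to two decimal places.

μ = (-0.1 + 0.3 − 0.5 − 1.5 + 0.1 + 1.7) / 6 = -0.00 / 6 = 0.0000%
Population std dev = √[5.5000 / 6] = 0.9574%
VaR = −(μ − z·σ) = −(0.0000 − 2.326 × 0.9574) = −(-2.2269) = 2.2269%

2.23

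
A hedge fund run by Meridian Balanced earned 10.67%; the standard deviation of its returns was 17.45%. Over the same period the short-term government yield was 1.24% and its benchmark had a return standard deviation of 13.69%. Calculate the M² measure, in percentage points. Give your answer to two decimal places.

8.64

Sharpe = (Rp − Rf) / σp = (10.67% − 1.24%) / 17.45% = 0.5404
M² = Rf + Sharpe × σm = 1.24% + 0.5404 × 13.69% = 8.6381%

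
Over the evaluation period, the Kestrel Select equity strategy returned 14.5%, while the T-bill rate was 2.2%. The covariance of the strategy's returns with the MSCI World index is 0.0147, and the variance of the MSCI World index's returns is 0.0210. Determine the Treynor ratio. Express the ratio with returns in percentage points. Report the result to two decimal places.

17.57

β = Cov / Var = 0.0147 / 0.0210 = 0.7000
Treynor = (Rp − Rf) / β = (14.5% − 2.2%) / 0.7000 = 12.30 / 0.7000 = 17.5714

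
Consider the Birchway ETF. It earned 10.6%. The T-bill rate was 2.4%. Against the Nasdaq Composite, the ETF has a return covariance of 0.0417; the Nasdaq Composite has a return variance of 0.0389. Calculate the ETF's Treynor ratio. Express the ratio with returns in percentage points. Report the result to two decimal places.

7.65

β = Cov / Var = 0.0417 / 0.0389 = 1.0720
Treynor = (Rp − Rf) / β = (10.6% − 2.4%) / 1.0720 = 8.20 / 1.0720 = 7.6493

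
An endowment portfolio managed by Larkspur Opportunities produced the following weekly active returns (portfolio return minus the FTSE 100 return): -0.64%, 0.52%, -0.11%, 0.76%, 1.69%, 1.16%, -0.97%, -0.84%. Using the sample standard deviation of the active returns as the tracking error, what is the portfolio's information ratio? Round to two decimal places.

r̄ = (-0.64 + 0.52 − 0.11 + 0.76 + 1.69 + 1.16 − 0.97 − 0.84) / 8 = 1.570 / 8 = 0.1963%
Sample σ = √[Σ(r − r̄)² / 7] = √[6.8098 / 7] = √0.9728 = 0.9863%
IR = r̄ / tracking error = 0.1963 / 0.9863 = 0.1990

0.20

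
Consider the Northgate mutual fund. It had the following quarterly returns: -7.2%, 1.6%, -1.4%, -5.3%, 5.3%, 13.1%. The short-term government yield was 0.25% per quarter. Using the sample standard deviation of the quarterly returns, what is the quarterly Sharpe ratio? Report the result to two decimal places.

0.10

μ = (-7.2 + 1.6 − 1.4 − 5.3 + 5.3 + 13.1) / 6 = 1.0167%
Sample std dev = √[277.9483 / 5] = 7.4558%
Sharpe = (μ − rf) / σ = (1.0167 − 0.25) / 7.4558 = 0.7667 / 7.4558 = 0.1028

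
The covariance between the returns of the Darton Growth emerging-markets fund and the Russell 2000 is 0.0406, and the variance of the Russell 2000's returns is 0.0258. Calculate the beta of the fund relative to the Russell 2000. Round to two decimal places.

1.57

β = Cov(Rp, Rm) / Var(Rm) = 0.0406 / 0.0258 = 1.5736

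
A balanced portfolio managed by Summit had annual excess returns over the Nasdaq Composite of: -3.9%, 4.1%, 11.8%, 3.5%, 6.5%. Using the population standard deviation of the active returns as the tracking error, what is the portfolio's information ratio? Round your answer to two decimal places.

μ = (-3.9 + 4.1 + 11.8 + 3.5 + 6.5) / 5 = 22.00 / 5 = 4.4000%
Σ(r − μ)² = (-3.9 − 4.4000)² + (4.1 − 4.4000)² + … = 128.9600
σ = √[128.9600 / 5] = 5.0786%
IR = μ / tracking error = 4.4000 / 5.0786 = 0.8664

0.87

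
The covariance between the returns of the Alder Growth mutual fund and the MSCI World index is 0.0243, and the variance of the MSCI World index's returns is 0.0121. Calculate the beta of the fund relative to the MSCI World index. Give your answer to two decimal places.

2.01

β = Cov(Rp, Rm) / Var(Rm) = 0.0243 / 0.0121 = 2.0083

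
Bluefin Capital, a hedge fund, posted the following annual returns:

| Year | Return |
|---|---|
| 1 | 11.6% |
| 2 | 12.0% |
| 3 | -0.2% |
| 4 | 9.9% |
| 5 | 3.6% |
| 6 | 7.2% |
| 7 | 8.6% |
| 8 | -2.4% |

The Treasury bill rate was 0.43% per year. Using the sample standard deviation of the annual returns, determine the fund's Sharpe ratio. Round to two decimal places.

1.08

μ = (11.6 + 12 − 0.2 + 9.9 + 3.6 + 7.2 + 8.6 − 2.4) / 8 = 6.2875%
Sample σ = √[Σ(r − μ)² / 7] = √[204.8688 / 7] = √29.2670 = 5.4099%
Sharpe = (μ − rf) / σ = (6.2875 − 0.43) / 5.4099 = 5.8575 / 5.4099 = 1.0827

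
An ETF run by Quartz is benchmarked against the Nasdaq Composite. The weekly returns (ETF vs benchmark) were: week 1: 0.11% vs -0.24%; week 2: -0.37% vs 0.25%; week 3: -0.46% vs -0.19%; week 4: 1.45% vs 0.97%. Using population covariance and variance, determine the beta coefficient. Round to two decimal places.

r̄p = 0.1825%,  r̄m = 0.1975%
Cov = Σ(rp − r̄p)(rm − r̄m) / 4 = 0.3077
Var(rm) = Σ(rm − r̄m)² / 4 = 0.2353
β = Cov / Var = 0.3077 / 0.2353 = 1.3077

1.31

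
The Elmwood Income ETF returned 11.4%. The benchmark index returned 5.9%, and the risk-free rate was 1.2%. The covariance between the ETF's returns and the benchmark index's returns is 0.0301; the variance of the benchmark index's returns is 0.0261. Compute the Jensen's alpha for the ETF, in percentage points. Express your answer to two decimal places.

β = Cov / Var = 0.0301 / 0.0261 = 1.1533
E[R] = Rf + β(Rm − Rf) = 1.2% + 1.1533 × (5.9% − 1.2%) = 6.6205%
α = Rp − E[R] = 11.4% − 6.6205% = 4.7795

4.78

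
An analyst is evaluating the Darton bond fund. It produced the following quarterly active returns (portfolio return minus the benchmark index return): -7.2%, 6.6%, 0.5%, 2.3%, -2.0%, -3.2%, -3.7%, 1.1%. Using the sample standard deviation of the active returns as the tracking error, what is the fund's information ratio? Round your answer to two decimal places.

-0.16

Mean return r̄ = -5.60 / 8 = -0.7000%
Sample σ = √[Σ(r − r̄)² / 7] = √[126.1600 / 7] = √18.0229 = 4.2453%
IR = r̄ / tracking error = -0.7000 / 4.2453 = -0.1649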